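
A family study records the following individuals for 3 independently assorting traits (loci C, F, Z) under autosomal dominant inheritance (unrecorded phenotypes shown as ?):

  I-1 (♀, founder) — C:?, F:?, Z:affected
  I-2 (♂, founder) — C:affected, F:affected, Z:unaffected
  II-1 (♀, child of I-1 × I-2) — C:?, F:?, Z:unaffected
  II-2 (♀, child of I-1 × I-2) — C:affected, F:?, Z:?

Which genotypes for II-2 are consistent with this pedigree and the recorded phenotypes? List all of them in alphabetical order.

C/I-1 ? ·: cc|Cc|CC
C/I-2 aff ·: Cc|CC
C/II-1 ? I-1×I-2: cc|Cc|CC
C/II-2 aff I-1×I-2: Cc|CC
⇒ C over [I-1,I-2,II-1,II-2]: 18 consistent
F/I-1 ? ·: ff|Ff|FF
F/I-2 aff ·: Ff|FF
F/II-1 ? I-1×I-2: ff|Ff|FF
F/II-2 ? I-1×I-2: ff|Ff|FF
⇒ F over [I-1,I-2,II-1,II-2]: 23 consistent
Z/I-1 aff ·: Zz
Z/I-2 un ·: zz
Z/II-1 un I-1×I-2: zz
Z/II-2 ? I-1×I-2: zz|Zz
⇒ Z over [I-1,I-2,II-1,II-2]: 2 consistent

II-2 ∈ {CC FF Zz, CC FF zz, CC Ff Zz, CC Ff zz, CC ff Zz, CC ff zz, Cc FF Zz, Cc FF zz, Cc Ff Zz, Cc Ff zz, Cc ff Zz, Cc ff zz}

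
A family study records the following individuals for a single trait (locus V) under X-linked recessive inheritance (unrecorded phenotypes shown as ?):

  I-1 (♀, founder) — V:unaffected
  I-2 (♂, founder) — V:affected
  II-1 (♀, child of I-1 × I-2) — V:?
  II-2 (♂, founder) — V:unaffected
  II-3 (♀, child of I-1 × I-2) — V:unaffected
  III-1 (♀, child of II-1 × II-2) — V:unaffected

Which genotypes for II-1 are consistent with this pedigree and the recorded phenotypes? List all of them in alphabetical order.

II-1 ∈ {X^VX^v, X^vX^v}

V/I-1 un ·: X^VX^V|X^VX^v
V/I-2 aff ·: X^vY
V/II-1 ? I-1×I-2: X^VX^v|X^vX^v
V/II-2 un ·: X^VY
V/II-3 un I-1×I-2: X^VX^v
V/III-1 un II-1×II-2: X^VX^V|X^VX^v
⇒ V over [I-1,I-2,II-1,II-2,II-3,III-1]: 5 consistent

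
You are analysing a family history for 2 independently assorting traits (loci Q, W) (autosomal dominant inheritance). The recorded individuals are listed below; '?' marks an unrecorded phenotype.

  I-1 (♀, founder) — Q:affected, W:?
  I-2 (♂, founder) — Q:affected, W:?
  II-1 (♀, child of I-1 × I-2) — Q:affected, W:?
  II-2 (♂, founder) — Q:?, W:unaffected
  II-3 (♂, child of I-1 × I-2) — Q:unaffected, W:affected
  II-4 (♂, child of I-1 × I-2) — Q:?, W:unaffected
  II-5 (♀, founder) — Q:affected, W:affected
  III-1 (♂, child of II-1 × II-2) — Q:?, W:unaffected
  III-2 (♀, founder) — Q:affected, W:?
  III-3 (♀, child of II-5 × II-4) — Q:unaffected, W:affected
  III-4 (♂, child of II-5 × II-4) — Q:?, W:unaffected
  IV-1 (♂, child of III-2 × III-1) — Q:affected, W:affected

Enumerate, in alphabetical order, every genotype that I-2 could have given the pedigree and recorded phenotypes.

Q/I-1 aff ·: Qq
Q/I-2 aff ·: Qq
Q/II-1 aff I-1×I-2: Qq|QQ
Q/II-2 ? ·: qq|Qq|QQ
Q/II-3 un I-1×I-2: qq
Q/II-4 ? I-1×I-2: qq|Qq
Q/II-5 aff ·: Qq
Q/III-1 ? II-1×II-2: qq|Qq|QQ
Q/III-2 aff ·: Qq|QQ
Q/III-3 un II-5×II-4: qq
Q/III-4 ? II-5×II-4: qq|Qq|QQ
Q/IV-1 aff III-2×III-1: Qq|QQ
⇒ Q over [I-1,I-2,II-1,II-2,II-3,II-4,II-5,III-1,III-2,III-3,III-4,IV-1]: 180 consistent
W/I-1 ? ·: ww|Ww
W/I-2 ? ·: ww|Ww
W/II-1 ? I-1×I-2: ww|Ww
W/II-2 un ·: ww
W/II-3 aff I-1×I-2: Ww|WW
W/II-4 un I-1×I-2: ww
W/II-5 aff ·: Ww
W/III-1 un II-1×II-2: ww
W/III-2 ? ·: Ww|WW
W/III-3 aff II-5×II-4: Ww
W/III-4 un II-5×II-4: ww
W/IV-1 aff III-2×III-1: Ww
⇒ W over [I-1,I-2,II-1,II-2,II-3,II-4,II-5,III-1,III-2,III-3,III-4,IV-1]: 16 consistent

I-2 ∈ {Qq Ww, Qq ww}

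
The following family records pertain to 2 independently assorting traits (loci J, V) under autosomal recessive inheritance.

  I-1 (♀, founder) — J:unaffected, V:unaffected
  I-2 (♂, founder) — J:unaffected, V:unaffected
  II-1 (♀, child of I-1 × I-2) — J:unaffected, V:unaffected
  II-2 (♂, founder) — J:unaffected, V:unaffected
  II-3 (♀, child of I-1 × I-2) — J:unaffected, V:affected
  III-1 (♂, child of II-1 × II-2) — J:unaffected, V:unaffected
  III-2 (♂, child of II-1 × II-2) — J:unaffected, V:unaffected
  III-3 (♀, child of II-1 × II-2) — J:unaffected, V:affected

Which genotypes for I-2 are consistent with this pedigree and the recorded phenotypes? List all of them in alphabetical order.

I-2 ∈ {JJ Vv, Jj Vv}

J/I-1 un ·: JJ|Jj
J/I-2 un ·: JJ|Jj
J/II-1 un I-1×I-2: JJ|Jj
J/II-2 un ·: JJ|Jj
J/II-3 un I-1×I-2: JJ|Jj
J/III-1 un II-1×II-2: JJ|Jj
J/III-2 un II-1×II-2: JJ|Jj
J/III-3 un II-1×II-2: JJ|Jj
⇒ J over [I-1,I-2,II-1,II-2,II-3,III-1,III-2,III-3]: 159 consistent
V/I-1 un ·: Vv
V/I-2 un ·: Vv
V/II-1 un I-1×I-2: Vv
V/II-2 un ·: Vv
V/II-3 aff I-1×I-2: vv
V/III-1 un II-1×II-2: VV|Vv
V/III-2 un II-1×II-2: VV|Vv
V/III-3 aff II-1×II-2: vv
⇒ V over [I-1,I-2,II-1,II-2,II-3,III-1,III-2,III-3]: 4 consistent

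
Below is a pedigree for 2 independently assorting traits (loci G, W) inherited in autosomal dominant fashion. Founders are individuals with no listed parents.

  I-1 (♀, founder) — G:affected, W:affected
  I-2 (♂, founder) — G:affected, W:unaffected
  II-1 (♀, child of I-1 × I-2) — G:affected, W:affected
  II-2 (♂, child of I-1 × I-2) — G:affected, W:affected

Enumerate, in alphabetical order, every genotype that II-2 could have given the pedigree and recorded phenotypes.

II-2 ∈ {GG Ww, Gg Ww}

G/I-1 aff ·: Gg|GG
G/I-2 aff ·: Gg|GG
G/II-1 aff I-1×I-2: Gg|GG
G/II-2 aff I-1×I-2: Gg|GG
⇒ G over [I-1,I-2,II-1,II-2]: 13 consistent
W/I-1 aff ·: Ww|WW
W/I-2 un ·: ww
W/II-1 aff I-1×I-2: Ww
W/II-2 aff I-1×I-2: Ww
⇒ W over [I-1,I-2,II-1,II-2]: 2 consistent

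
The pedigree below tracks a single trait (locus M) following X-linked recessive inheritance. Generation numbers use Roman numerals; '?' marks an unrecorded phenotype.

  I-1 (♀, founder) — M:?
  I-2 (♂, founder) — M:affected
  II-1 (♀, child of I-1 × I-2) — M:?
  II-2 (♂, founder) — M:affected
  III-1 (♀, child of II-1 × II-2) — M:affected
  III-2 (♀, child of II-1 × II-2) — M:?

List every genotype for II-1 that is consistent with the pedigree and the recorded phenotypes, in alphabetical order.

II-1 ∈ {X^MX^m, X^mX^m}

M/I-1 ? ·: X^MX^M|X^MX^m|X^mX^m
M/I-2 aff ·: X^mY
M/II-1 ? I-1×I-2: X^MX^m|X^mX^m
M/II-2 aff ·: X^mY
M/III-1 aff II-1×II-2: X^mX^m
M/III-2 ? II-1×II-2: X^MX^m|X^mX^m
⇒ M over [I-1,I-2,II-1,II-2,III-1,III-2]: 6 consistent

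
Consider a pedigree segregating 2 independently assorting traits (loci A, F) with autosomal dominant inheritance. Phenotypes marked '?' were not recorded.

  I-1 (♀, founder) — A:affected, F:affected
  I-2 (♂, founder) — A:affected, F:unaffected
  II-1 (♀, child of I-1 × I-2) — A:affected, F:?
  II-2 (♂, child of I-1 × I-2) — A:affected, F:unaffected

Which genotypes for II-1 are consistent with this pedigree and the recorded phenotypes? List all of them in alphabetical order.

A/I-1 aff ·: Aa|AA
A/I-2 aff ·: Aa|AA
A/II-1 aff I-1×I-2: Aa|AA
A/II-2 aff I-1×I-2: Aa|AA
⇒ A over [I-1,I-2,II-1,II-2]: 13 consistent
F/I-1 aff ·: Ff
F/I-2 un ·: ff
F/II-1 ? I-1×I-2: ff|Ff
F/II-2 un I-1×I-2: ff
⇒ F over [I-1,I-2,II-1,II-2]: 2 consistent

II-1 ∈ {AA Ff, AA ff, Aa Ff, Aa ff}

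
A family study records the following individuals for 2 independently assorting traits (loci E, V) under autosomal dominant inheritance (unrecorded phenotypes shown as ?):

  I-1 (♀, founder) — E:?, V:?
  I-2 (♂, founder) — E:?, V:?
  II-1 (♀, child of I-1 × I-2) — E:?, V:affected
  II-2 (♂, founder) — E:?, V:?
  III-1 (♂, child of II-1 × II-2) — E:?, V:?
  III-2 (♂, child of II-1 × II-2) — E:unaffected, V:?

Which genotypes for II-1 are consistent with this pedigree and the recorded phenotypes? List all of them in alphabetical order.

E/I-1 ? ·: ee|Ee|EE
E/I-2 ? ·: ee|Ee|EE
E/II-1 ? I-1×I-2: ee|Ee
E/II-2 ? ·: ee|Ee
E/III-1 ? II-1×II-2: ee|Ee|EE
E/III-2 un II-1×II-2: ee
⇒ E over [I-1,I-2,II-1,II-2,III-1,III-2]: 47 consistent
V/I-1 ? ·: vv|Vv|VV
V/I-2 ? ·: vv|Vv|VV
V/II-1 aff I-1×I-2: Vv|VV
V/II-2 ? ·: vv|Vv|VV
V/III-1 ? II-1×II-2: vv|Vv|VV
V/III-2 ? II-1×II-2: vv|Vv|VV
⇒ V over [I-1,I-2,II-1,II-2,III-1,III-2]: 143 consistent

II-1 ∈ {Ee VV, Ee Vv, ee VV, ee Vv}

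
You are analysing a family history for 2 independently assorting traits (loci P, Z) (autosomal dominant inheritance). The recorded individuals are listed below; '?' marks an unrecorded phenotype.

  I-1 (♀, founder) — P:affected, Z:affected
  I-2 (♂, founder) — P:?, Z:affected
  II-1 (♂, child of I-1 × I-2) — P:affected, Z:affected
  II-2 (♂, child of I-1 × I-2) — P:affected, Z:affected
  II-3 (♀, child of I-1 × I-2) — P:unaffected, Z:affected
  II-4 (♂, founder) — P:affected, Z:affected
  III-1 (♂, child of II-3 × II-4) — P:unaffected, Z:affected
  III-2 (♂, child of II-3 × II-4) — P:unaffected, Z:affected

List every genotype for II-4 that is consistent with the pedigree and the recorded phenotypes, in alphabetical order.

P/I-1 aff ·: Pp
P/I-2 ? ·: pp|Pp
P/II-1 aff I-1×I-2: Pp|PP
P/II-2 aff I-1×I-2: Pp|PP
P/II-3 un I-1×I-2: pp
P/II-4 aff ·: Pp
P/III-1 un II-3×II-4: pp
P/III-2 un II-3×II-4: pp
⇒ P over [I-1,I-2,II-1,II-2,II-3,II-4,III-1,III-2]: 5 consistent
Z/I-1 aff ·: Zz|ZZ
Z/I-2 aff ·: Zz|ZZ
Z/II-1 aff I-1×I-2: Zz|ZZ
Z/II-2 aff I-1×I-2: Zz|ZZ
Z/II-3 aff I-1×I-2: Zz|ZZ
Z/II-4 aff ·: Zz|ZZ
Z/III-1 aff II-3×II-4: Zz|ZZ
Z/III-2 aff II-3×II-4: Zz|ZZ
⇒ Z over [I-1,I-2,II-1,II-2,II-3,II-4,III-1,III-2]: 161 consistent

II-4 ∈ {Pp ZZ, Pp Zz}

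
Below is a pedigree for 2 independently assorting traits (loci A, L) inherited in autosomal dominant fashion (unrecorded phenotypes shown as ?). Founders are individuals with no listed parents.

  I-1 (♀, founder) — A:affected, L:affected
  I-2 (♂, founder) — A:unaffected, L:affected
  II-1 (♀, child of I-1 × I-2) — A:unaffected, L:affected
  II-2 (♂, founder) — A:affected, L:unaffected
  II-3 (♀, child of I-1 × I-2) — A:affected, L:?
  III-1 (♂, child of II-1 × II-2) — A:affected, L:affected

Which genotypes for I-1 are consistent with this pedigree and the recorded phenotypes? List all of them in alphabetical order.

I-1 ∈ {Aa LL, Aa Ll}

A/I-1 aff ·: Aa
A/I-2 un ·: aa
A/II-1 un I-1×I-2: aa
A/II-2 aff ·: Aa|AA
A/II-3 aff I-1×I-2: Aa
A/III-1 aff II-1×II-2: Aa
⇒ A over [I-1,I-2,II-1,II-2,II-3,III-1]: 2 consistent
L/I-1 aff ·: Ll|LL
L/I-2 aff ·: Ll|LL
L/II-1 aff I-1×I-2: Ll|LL
L/II-2 un ·: ll
L/II-3 ? I-1×I-2: ll|Ll|LL
L/III-1 aff II-1×II-2: Ll
⇒ L over [I-1,I-2,II-1,II-2,II-3,III-1]: 15 consistent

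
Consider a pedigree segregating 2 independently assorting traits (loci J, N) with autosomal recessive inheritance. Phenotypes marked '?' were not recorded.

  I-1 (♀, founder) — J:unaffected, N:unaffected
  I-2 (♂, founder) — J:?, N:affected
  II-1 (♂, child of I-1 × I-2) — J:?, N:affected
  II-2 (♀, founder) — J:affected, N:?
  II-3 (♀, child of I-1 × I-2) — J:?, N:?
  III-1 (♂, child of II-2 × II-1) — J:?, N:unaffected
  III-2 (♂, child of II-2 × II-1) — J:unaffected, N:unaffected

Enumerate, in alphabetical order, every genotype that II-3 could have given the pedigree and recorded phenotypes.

J/I-1 un ·: JJ|Jj
J/I-2 ? ·: JJ|Jj|jj
J/II-1 ? I-1×I-2: JJ|Jj
J/II-2 aff ·: jj
J/II-3 ? I-1×I-2: JJ|Jj|jj
J/III-1 ? II-2×II-1: Jj|jj
J/III-2 un II-2×II-1: Jj
⇒ J over [I-1,I-2,II-1,II-2,II-3,III-1,III-2]: 28 consistent
N/I-1 un ·: Nn
N/I-2 aff ·: nn
N/II-1 aff I-1×I-2: nn
N/II-2 ? ·: NN|Nn
N/II-3 ? I-1×I-2: Nn|nn
N/III-1 un II-2×II-1: Nn
N/III-2 un II-2×II-1: Nn
⇒ N over [I-1,I-2,II-1,II-2,II-3,III-1,III-2]: 4 consistent

II-3 ∈ {JJ Nn, JJ nn, Jj Nn, Jj nn, jj Nn, jj nn}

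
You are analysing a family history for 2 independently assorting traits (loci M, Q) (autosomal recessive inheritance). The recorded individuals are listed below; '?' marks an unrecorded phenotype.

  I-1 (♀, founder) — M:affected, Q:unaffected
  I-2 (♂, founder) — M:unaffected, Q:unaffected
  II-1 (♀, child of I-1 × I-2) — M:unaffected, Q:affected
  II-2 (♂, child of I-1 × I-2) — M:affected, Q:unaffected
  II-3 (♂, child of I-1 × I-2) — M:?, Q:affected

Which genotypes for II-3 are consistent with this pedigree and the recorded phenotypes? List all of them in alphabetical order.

II-3 ∈ {Mm qq, mm qq}

M/I-1 aff ·: mm
M/I-2 un ·: Mm
M/II-1 un I-1×I-2: Mm
M/II-2 aff I-1×I-2: mm
M/II-3 ? I-1×I-2: Mm|mm
⇒ M over [I-1,I-2,II-1,II-2,II-3]: 2 consistent
Q/I-1 un ·: Qq
Q/I-2 un ·: Qq
Q/II-1 aff I-1×I-2: qq
Q/II-2 un I-1×I-2: QQ|Qq
Q/II-3 aff I-1×I-2: qq
⇒ Q over [I-1,I-2,II-1,II-2,II-3]: 2 consistent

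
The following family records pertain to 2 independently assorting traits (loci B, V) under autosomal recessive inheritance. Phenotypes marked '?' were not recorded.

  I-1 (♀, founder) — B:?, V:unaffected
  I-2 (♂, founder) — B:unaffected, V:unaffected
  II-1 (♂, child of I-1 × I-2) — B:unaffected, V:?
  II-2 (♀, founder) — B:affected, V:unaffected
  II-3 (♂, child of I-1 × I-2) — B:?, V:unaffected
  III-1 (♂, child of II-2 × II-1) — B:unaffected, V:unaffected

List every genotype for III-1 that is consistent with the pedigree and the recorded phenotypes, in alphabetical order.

B/I-1 ? ·: BB|Bb|bb
B/I-2 un ·: BB|Bb
B/II-1 un I-1×I-2: BB|Bb
B/II-2 aff ·: bb
B/II-3 ? I-1×I-2: BB|Bb|bb
B/III-1 un II-2×II-1: Bb
⇒ B over [I-1,I-2,II-1,II-2,II-3,III-1]: 18 consistent
V/I-1 un ·: VV|Vv
V/I-2 un ·: VV|Vv
V/II-1 ? I-1×I-2: VV|Vv|vv
V/II-2 un ·: VV|Vv
V/II-3 un I-1×I-2: VV|Vv
V/III-1 un II-2×II-1: VV|Vv
⇒ V over [I-1,I-2,II-1,II-2,II-3,III-1]: 49 consistent

III-1 ∈ {Bb VV, Bb Vv}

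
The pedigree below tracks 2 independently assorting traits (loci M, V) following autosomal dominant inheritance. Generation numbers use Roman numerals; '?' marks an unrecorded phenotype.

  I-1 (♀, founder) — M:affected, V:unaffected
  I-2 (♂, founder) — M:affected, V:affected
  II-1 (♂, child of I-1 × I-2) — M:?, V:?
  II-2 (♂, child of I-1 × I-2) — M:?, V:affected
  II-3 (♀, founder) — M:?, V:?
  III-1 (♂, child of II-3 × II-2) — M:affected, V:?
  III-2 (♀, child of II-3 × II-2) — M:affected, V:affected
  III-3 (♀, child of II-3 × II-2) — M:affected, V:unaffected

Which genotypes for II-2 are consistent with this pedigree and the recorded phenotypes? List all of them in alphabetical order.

M/I-1 aff ·: Mm|MM
M/I-2 aff ·: Mm|MM
M/II-1 ? I-1×I-2: mm|Mm|MM
M/II-2 ? I-1×I-2: mm|Mm|MM
M/II-3 ? ·: mm|Mm|MM
M/III-1 aff II-3×II-2: Mm|MM
M/III-2 aff II-3×II-2: Mm|MM
M/III-3 aff II-3×II-2: Mm|MM
⇒ M over [I-1,I-2,II-1,II-2,II-3,III-1,III-2,III-3]: 205 consistent
V/I-1 un ·: vv
V/I-2 aff ·: Vv|VV
V/II-1 ? I-1×I-2: vv|Vv
V/II-2 aff I-1×I-2: Vv
V/II-3 ? ·: vv|Vv
V/III-1 ? II-3×II-2: vv|Vv|VV
V/III-2 aff II-3×II-2: Vv|VV
V/III-3 un II-3×II-2: vv
⇒ V over [I-1,I-2,II-1,II-2,II-3,III-1,III-2,III-3]: 24 consistent

II-2 ∈ {MM Vv, Mm Vv, mm Vv}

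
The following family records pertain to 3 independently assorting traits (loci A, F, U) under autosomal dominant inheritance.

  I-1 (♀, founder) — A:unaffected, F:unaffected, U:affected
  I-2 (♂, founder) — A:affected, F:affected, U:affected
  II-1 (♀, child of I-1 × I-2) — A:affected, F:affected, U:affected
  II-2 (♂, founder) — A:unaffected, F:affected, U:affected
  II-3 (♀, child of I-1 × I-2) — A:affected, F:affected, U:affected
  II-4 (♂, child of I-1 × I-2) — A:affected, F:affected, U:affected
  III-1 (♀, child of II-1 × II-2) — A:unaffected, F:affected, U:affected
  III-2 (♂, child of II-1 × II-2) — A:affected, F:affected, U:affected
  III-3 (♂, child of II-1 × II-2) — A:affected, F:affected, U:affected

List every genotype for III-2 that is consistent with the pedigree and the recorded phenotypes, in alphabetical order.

A/I-1 un ·: aa
A/I-2 aff ·: Aa|AA
A/II-1 aff I-1×I-2: Aa
A/II-2 un ·: aa
A/II-3 aff I-1×I-2: Aa
A/II-4 aff I-1×I-2: Aa
A/III-1 un II-1×II-2: aa
A/III-2 aff II-1×II-2: Aa
A/III-3 aff II-1×II-2: Aa
⇒ A over [I-1,I-2,II-1,II-2,II-3,II-4,III-1,III-2,III-3]: 2 consistent
F/I-1 un ·: ff
F/I-2 aff ·: Ff|FF
F/II-1 aff I-1×I-2: Ff
F/II-2 aff ·: Ff|FF
F/II-3 aff I-1×I-2: Ff
F/II-4 aff I-1×I-2: Ff
F/III-1 aff II-1×II-2: Ff|FF
F/III-2 aff II-1×II-2: Ff|FF
F/III-3 aff II-1×II-2: Ff|FF
⇒ F over [I-1,I-2,II-1,II-2,II-3,II-4,III-1,III-2,III-3]: 32 consistent
U/I-1 aff ·: Uu|UU
U/I-2 aff ·: Uu|UU
U/II-1 aff I-1×I-2: Uu|UU
U/II-2 aff ·: Uu|UU
U/II-3 aff I-1×I-2: Uu|UU
U/II-4 aff I-1×I-2: Uu|UU
U/III-1 aff II-1×II-2: Uu|UU
U/III-2 aff II-1×II-2: Uu|UU
U/III-3 aff II-1×II-2: Uu|UU
⇒ U over [I-1,I-2,II-1,II-2,II-3,II-4,III-1,III-2,III-3]: 309 consistent

III-2 ∈ {Aa FF UU, Aa FF Uu, Aa Ff UU, Aa Ff Uu}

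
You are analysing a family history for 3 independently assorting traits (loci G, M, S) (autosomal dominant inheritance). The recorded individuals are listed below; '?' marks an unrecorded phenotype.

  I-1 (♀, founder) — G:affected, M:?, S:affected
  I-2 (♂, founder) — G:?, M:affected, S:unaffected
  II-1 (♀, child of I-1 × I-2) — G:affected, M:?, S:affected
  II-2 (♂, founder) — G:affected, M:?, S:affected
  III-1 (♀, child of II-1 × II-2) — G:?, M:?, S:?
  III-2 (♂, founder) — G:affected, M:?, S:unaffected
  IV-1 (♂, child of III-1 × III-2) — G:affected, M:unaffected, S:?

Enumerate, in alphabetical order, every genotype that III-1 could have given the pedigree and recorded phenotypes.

G/I-1 aff ·: Gg|GG
G/I-2 ? ·: gg|Gg|GG
G/II-1 aff I-1×I-2: Gg|GG
G/II-2 aff ·: Gg|GG
G/III-1 ? II-1×II-2: gg|Gg|GG
G/III-2 aff ·: Gg|GG
G/IV-1 aff III-1×III-2: Gg|GG
⇒ G over [I-1,I-2,II-1,II-2,III-1,III-2,IV-1]: 120 consistent
M/I-1 ? ·: mm|Mm|MM
M/I-2 aff ·: Mm|MM
M/II-1 ? I-1×I-2: mm|Mm|MM
M/II-2 ? ·: mm|Mm|MM
M/III-1 ? II-1×II-2: mm|Mm
M/III-2 ? ·: mm|Mm
M/IV-1 un III-1×III-2: mm
⇒ M over [I-1,I-2,II-1,II-2,III-1,III-2,IV-1]: 82 consistent
S/I-1 aff ·: Ss|SS
S/I-2 un ·: ss
S/II-1 aff I-1×I-2: Ss
S/II-2 aff ·: Ss|SS
S/III-1 ? II-1×II-2: ss|Ss|SS
S/III-2 un ·: ss
S/IV-1 ? III-1×III-2: ss|Ss
⇒ S over [I-1,I-2,II-1,II-2,III-1,III-2,IV-1]: 14 consistent

III-1 ∈ {GG Mm SS, GG Mm Ss, GG Mm ss, GG mm SS, GG mm Ss, GG mm ss, Gg Mm SS, Gg Mm Ss, Gg Mm ss, Gg mm SS, Gg mm Ss, Gg mm ss, gg Mm SS, gg Mm Ss, gg Mm ss, gg mm SS, gg mm Ss, gg mm ss}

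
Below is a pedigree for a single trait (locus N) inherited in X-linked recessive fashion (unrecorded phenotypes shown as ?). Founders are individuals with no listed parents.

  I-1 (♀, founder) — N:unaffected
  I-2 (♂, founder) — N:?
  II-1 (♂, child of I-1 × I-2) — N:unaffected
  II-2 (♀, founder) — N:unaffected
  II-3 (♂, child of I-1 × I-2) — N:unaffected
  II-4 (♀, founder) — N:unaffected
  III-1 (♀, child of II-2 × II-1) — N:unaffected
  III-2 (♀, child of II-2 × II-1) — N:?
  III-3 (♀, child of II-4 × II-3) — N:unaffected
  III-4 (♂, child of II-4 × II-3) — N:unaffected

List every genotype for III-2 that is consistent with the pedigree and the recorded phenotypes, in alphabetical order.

III-2 ∈ {X^NX^N, X^NX^n}

N/I-1 un ·: X^NX^N|X^NX^n
N/I-2 ? ·: X^NY|X^nY
N/II-1 un I-1×I-2: X^NY
N/II-2 un ·: X^NX^N|X^NX^n
N/II-3 un I-1×I-2: X^NY
N/II-4 un ·: X^NX^N|X^NX^n
N/III-1 un II-2×II-1: X^NX^N|X^NX^n
N/III-2 ? II-2×II-1: X^NX^N|X^NX^n
N/III-3 un II-4×II-3: X^NX^N|X^NX^n
N/III-4 un II-4×II-3: X^NY
⇒ N over [I-1,I-2,II-1,II-2,II-3,II-4,III-1,III-2,III-3,III-4]: 60 consistent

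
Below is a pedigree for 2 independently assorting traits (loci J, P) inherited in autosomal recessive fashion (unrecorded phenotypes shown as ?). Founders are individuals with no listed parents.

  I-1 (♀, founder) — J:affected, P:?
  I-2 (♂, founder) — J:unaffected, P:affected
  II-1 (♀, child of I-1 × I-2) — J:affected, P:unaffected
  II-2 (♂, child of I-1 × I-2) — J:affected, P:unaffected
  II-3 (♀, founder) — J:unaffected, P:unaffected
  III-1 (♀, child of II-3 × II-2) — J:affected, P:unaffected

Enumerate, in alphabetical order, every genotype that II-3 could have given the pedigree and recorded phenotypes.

J/I-1 aff ·: jj
J/I-2 un ·: Jj
J/II-1 aff I-1×I-2: jj
J/II-2 aff I-1×I-2: jj
J/II-3 un ·: Jj
J/III-1 aff II-3×II-2: jj
⇒ J over [I-1,I-2,II-1,II-2,II-3,III-1]: 1 consistent
P/I-1 ? ·: PP|Pp
P/I-2 aff ·: pp
P/II-1 un I-1×I-2: Pp
P/II-2 un I-1×I-2: Pp
P/II-3 un ·: PP|Pp
P/III-1 un II-3×II-2: PP|Pp
⇒ P over [I-1,I-2,II-1,II-2,II-3,III-1]: 8 consistent

II-3 ∈ {Jj PP, Jj Pp}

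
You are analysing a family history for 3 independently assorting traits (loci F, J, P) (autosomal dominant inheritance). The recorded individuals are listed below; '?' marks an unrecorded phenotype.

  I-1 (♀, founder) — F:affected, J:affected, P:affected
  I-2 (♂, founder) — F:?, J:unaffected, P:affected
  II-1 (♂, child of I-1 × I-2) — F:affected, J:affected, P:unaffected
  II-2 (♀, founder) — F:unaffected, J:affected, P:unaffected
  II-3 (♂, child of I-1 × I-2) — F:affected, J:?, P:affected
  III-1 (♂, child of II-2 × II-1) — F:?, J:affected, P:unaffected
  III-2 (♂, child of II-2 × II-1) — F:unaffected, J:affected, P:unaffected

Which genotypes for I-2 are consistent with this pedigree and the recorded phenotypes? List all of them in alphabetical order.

I-2 ∈ {FF jj Pp, Ff jj Pp, ff jj Pp}

F/I-1 aff ·: Ff|FF
F/I-2 ? ·: ff|Ff|FF
F/II-1 aff I-1×I-2: Ff
F/II-2 un ·: ff
F/II-3 aff I-1×I-2: Ff|FF
F/III-1 ? II-2×II-1: ff|Ff
F/III-2 un II-2×II-1: ff
⇒ F over [I-1,I-2,II-1,II-2,II-3,III-1,III-2]: 16 consistent
J/I-1 aff ·: Jj|JJ
J/I-2 un ·: jj
J/II-1 aff I-1×I-2: Jj
J/II-2 aff ·: Jj|JJ
J/II-3 ? I-1×I-2: jj|Jj
J/III-1 aff II-2×II-1: Jj|JJ
J/III-2 aff II-2×II-1: Jj|JJ
⇒ J over [I-1,I-2,II-1,II-2,II-3,III-1,III-2]: 24 consistent
P/I-1 aff ·: Pp
P/I-2 aff ·: Pp
P/II-1 un I-1×I-2: pp
P/II-2 un ·: pp
P/II-3 aff I-1×I-2: Pp|PP
P/III-1 un II-2×II-1: pp
P/III-2 un II-2×II-1: pp
⇒ P over [I-1,I-2,II-1,II-2,II-3,III-1,III-2]: 2 consistent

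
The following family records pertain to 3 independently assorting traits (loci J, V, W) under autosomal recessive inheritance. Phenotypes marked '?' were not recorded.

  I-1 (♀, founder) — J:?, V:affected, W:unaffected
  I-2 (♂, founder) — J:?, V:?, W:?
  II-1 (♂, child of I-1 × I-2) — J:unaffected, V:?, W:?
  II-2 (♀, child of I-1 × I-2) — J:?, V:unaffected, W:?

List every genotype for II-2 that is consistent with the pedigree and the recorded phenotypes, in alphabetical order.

J/I-1 ? ·: JJ|Jj|jj
J/I-2 ? ·: JJ|Jj|jj
J/II-1 un I-1×I-2: JJ|Jj
J/II-2 ? I-1×I-2: JJ|Jj|jj
⇒ J over [I-1,I-2,II-1,II-2]: 21 consistent
V/I-1 aff ·: vv
V/I-2 ? ·: VV|Vv
V/II-1 ? I-1×I-2: Vv|vv
V/II-2 un I-1×I-2: Vv
⇒ V over [I-1,I-2,II-1,II-2]: 3 consistent
W/I-1 un ·: WW|Ww
W/I-2 ? ·: WW|Ww|ww
W/II-1 ? I-1×I-2: WW|Ww|ww
W/II-2 ? I-1×I-2: WW|Ww|ww
⇒ W over [I-1,I-2,II-1,II-2]: 23 consistent

II-2 ∈ {JJ Vv WW, JJ Vv Ww, JJ Vv ww, Jj Vv WW, Jj Vv Ww, Jj Vv ww, jj Vv WW, jj Vv Ww, jj Vv ww}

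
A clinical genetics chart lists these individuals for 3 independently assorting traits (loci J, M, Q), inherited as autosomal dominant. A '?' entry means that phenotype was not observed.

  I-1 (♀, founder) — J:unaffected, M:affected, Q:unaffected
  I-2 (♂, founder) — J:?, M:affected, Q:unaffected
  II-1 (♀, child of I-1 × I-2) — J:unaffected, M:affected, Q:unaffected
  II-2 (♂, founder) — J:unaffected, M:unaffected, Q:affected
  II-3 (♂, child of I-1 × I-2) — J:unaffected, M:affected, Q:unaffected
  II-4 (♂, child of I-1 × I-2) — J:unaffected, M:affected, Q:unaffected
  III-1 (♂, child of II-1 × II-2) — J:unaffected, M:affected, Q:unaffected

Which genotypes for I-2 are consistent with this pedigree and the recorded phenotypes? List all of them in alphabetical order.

I-2 ∈ {Jj MM qq, Jj Mm qq, jj MM qq, jj Mm qq}

J/I-1 un ·: jj
J/I-2 ? ·: jj|Jj
J/II-1 un I-1×I-2: jj
J/II-2 un ·: jj
J/II-3 un I-1×I-2: jj
J/II-4 un I-1×I-2: jj
J/III-1 un II-1×II-2: jj
⇒ J over [I-1,I-2,II-1,II-2,II-3,II-4,III-1]: 2 consistent
M/I-1 aff ·: Mm|MM
M/I-2 aff ·: Mm|MM
M/II-1 aff I-1×I-2: Mm|MM
M/II-2 un ·: mm
M/II-3 aff I-1×I-2: Mm|MM
M/II-4 aff I-1×I-2: Mm|MM
M/III-1 aff II-1×II-2: Mm
⇒ M over [I-1,I-2,II-1,II-2,II-3,II-4,III-1]: 25 consistent
Q/I-1 un ·: qq
Q/I-2 un ·: qq
Q/II-1 un I-1×I-2: qq
Q/II-2 aff ·: Qq
Q/II-3 un I-1×I-2: qq
Q/II-4 un I-1×I-2: qq
Q/III-1 un II-1×II-2: qq
⇒ Q over [I-1,I-2,II-1,II-2,II-3,II-4,III-1]: 1 consistent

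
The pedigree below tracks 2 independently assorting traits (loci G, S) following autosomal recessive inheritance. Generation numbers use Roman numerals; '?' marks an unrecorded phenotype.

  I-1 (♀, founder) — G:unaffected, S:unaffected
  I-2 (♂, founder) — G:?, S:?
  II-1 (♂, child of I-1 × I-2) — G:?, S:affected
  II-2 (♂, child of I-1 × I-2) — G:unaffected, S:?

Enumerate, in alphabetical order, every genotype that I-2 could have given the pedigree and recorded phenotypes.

I-2 ∈ {GG Ss, GG ss, Gg Ss, Gg ss, gg Ss, gg ss}

G/I-1 un ·: GG|Gg
G/I-2 ? ·: GG|Gg|gg
G/II-1 ? I-1×I-2: GG|Gg|gg
G/II-2 un I-1×I-2: GG|Gg
⇒ G over [I-1,I-2,II-1,II-2]: 18 consistent
S/I-1 un ·: Ss
S/I-2 ? ·: Ss|ss
S/II-1 aff I-1×I-2: ss
S/II-2 ? I-1×I-2: SS|Ss|ss
⇒ S over [I-1,I-2,II-1,II-2]: 5 consistent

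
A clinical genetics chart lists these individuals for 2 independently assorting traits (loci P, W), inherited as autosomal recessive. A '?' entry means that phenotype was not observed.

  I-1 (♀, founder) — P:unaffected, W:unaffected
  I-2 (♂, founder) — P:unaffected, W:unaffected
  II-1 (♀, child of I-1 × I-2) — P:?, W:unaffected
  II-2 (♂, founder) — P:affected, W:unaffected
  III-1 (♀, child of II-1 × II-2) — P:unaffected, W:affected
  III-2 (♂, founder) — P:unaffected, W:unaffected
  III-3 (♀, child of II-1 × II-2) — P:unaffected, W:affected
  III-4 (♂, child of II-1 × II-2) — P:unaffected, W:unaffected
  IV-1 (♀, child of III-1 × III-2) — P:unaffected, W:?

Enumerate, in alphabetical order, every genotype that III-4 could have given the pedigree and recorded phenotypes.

III-4 ∈ {Pp WW, Pp Ww}

P/I-1 un ·: PP|Pp
P/I-2 un ·: PP|Pp
P/II-1 ? I-1×I-2: PP|Pp
P/II-2 aff ·: pp
P/III-1 un II-1×II-2: Pp
P/III-2 un ·: PP|Pp
P/III-3 un II-1×II-2: Pp
P/III-4 un II-1×II-2: Pp
P/IV-1 un III-1×III-2: PP|Pp
⇒ P over [I-1,I-2,II-1,II-2,III-1,III-2,III-3,III-4,IV-1]: 28 consistent
W/I-1 un ·: WW|Ww
W/I-2 un ·: WW|Ww
W/II-1 un I-1×I-2: Ww
W/II-2 un ·: Ww
W/III-1 aff II-1×II-2: ww
W/III-2 un ·: WW|Ww
W/III-3 aff II-1×II-2: ww
W/III-4 un II-1×II-2: WW|Ww
W/IV-1 ? III-1×III-2: Ww|ww
⇒ W over [I-1,I-2,II-1,II-2,III-1,III-2,III-3,III-4,IV-1]: 18 consistent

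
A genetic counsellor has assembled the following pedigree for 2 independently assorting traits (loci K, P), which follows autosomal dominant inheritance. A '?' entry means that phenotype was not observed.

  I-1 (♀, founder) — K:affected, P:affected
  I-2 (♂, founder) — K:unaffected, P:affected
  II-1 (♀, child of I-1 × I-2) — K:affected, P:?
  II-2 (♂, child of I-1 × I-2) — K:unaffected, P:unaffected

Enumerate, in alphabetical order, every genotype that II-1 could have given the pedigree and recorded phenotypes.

K/I-1 aff ·: Kk
K/I-2 un ·: kk
K/II-1 aff I-1×I-2: Kk
K/II-2 un I-1×I-2: kk
⇒ K over [I-1,I-2,II-1,II-2]: 1 consistent
P/I-1 aff ·: Pp
P/I-2 aff ·: Pp
P/II-1 ? I-1×I-2: pp|Pp|PP
P/II-2 un I-1×I-2: pp
⇒ P over [I-1,I-2,II-1,II-2]: 3 consistent

II-1 ∈ {Kk PP, Kk Pp, Kk pp}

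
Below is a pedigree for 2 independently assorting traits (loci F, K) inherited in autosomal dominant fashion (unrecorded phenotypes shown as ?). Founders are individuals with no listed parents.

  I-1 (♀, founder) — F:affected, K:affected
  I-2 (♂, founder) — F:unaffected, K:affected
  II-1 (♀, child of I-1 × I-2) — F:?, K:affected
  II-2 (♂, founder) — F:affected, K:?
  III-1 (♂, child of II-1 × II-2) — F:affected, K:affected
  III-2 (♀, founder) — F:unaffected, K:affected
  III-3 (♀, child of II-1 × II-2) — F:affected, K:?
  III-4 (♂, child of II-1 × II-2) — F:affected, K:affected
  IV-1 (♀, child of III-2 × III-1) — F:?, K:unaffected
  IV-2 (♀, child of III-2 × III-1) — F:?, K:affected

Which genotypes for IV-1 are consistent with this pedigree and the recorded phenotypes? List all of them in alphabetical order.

F/I-1 aff ·: Ff|FF
F/I-2 un ·: ff
F/II-1 ? I-1×I-2: ff|Ff
F/II-2 aff ·: Ff|FF
F/III-1 aff II-1×II-2: Ff|FF
F/III-2 un ·: ff
F/III-3 aff II-1×II-2: Ff|FF
F/III-4 aff II-1×II-2: Ff|FF
F/IV-1 ? III-2×III-1: ff|Ff
F/IV-2 ? III-2×III-1: ff|Ff
⇒ F over [I-1,I-2,II-1,II-2,III-1,III-2,III-3,III-4,IV-1,IV-2]: 88 consistent
K/I-1 aff ·: Kk|KK
K/I-2 aff ·: Kk|KK
K/II-1 aff I-1×I-2: Kk|KK
K/II-2 ? ·: kk|Kk|KK
K/III-1 aff II-1×II-2: Kk
K/III-2 aff ·: Kk
K/III-3 ? II-1×II-2: kk|Kk|KK
K/III-4 aff II-1×II-2: Kk|KK
K/IV-1 un III-2×III-1: kk
K/IV-2 aff III-2×III-1: Kk|KK
⇒ K over [I-1,I-2,II-1,II-2,III-1,III-2,III-3,III-4,IV-1,IV-2]: 112 consistent

IV-1 ∈ {Ff kk, ff kk}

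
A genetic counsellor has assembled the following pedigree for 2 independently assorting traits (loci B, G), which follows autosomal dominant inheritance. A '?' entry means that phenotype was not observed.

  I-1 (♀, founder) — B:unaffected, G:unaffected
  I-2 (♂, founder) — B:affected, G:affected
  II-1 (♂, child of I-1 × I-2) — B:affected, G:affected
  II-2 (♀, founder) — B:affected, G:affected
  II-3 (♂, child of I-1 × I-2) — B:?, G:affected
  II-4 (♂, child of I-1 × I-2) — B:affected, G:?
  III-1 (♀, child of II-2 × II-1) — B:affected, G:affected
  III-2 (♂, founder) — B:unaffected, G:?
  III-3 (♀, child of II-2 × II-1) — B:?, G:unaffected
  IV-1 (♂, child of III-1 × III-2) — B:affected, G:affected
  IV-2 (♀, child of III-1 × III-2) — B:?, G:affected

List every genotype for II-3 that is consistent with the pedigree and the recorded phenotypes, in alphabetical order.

II-3 ∈ {Bb Gg, bb Gg}

B/I-1 un ·: bb
B/I-2 aff ·: Bb|BB
B/II-1 aff I-1×I-2: Bb
B/II-2 aff ·: Bb|BB
B/II-3 ? I-1×I-2: bb|Bb
B/II-4 aff I-1×I-2: Bb
B/III-1 aff II-2×II-1: Bb|BB
B/III-2 un ·: bb
B/III-3 ? II-2×II-1: bb|Bb|BB
B/IV-1 aff III-1×III-2: Bb
B/IV-2 ? III-1×III-2: bb|Bb
⇒ B over [I-1,I-2,II-1,II-2,II-3,II-4,III-1,III-2,III-3,IV-1,IV-2]: 45 consistent
G/I-1 un ·: gg
G/I-2 aff ·: Gg|GG
G/II-1 aff I-1×I-2: Gg
G/II-2 aff ·: Gg
G/II-3 aff I-1×I-2: Gg
G/II-4 ? I-1×I-2: gg|Gg
G/III-1 aff II-2×II-1: Gg|GG
G/III-2 ? ·: gg|Gg|GG
G/III-3 un II-2×II-1: gg
G/IV-1 aff III-1×III-2: Gg|GG
G/IV-2 aff III-1×III-2: Gg|GG
⇒ G over [I-1,I-2,II-1,II-2,II-3,II-4,III-1,III-2,III-3,IV-1,IV-2]: 45 consistent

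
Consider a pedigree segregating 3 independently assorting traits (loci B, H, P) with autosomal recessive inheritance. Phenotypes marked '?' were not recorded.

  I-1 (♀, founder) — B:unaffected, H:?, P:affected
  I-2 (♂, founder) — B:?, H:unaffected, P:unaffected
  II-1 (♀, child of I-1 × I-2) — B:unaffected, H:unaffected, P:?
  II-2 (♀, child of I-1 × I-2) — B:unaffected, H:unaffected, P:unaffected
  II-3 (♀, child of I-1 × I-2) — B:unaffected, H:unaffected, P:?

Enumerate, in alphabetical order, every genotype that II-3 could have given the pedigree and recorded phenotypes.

II-3 ∈ {BB HH Pp, BB HH pp, BB Hh Pp, BB Hh pp, Bb HH Pp, Bb HH pp, Bb Hh Pp, Bb Hh pp}

B/I-1 un ·: BB|Bb
B/I-2 ? ·: BB|Bb|bb
B/II-1 un I-1×I-2: BB|Bb
B/II-2 un I-1×I-2: BB|Bb
B/II-3 un I-1×I-2: BB|Bb
⇒ B over [I-1,I-2,II-1,II-2,II-3]: 27 consistent
H/I-1 ? ·: HH|Hh|hh
H/I-2 un ·: HH|Hh
H/II-1 un I-1×I-2: HH|Hh
H/II-2 un I-1×I-2: HH|Hh
H/II-3 un I-1×I-2: HH|Hh
⇒ H over [I-1,I-2,II-1,II-2,II-3]: 27 consistent
P/I-1 aff ·: pp
P/I-2 un ·: PP|Pp
P/II-1 ? I-1×I-2: Pp|pp
P/II-2 un I-1×I-2: Pp
P/II-3 ? I-1×I-2: Pp|pp
⇒ P over [I-1,I-2,II-1,II-2,II-3]: 5 consistent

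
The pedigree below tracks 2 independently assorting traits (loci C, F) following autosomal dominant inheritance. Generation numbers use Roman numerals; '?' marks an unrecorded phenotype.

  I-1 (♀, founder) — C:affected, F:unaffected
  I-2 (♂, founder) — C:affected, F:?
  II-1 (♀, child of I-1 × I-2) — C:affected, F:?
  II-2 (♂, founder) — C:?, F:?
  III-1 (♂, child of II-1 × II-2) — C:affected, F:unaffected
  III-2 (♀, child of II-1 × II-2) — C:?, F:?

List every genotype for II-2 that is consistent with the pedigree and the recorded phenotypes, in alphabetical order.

C/I-1 aff ·: Cc|CC
C/I-2 aff ·: Cc|CC
C/II-1 aff I-1×I-2: Cc|CC
C/II-2 ? ·: cc|Cc|CC
C/III-1 aff II-1×II-2: Cc|CC
C/III-2 ? II-1×II-2: cc|Cc|CC
⇒ C over [I-1,I-2,II-1,II-2,III-1,III-2]: 60 consistent
F/I-1 un ·: ff
F/I-2 ? ·: ff|Ff|FF
F/II-1 ? I-1×I-2: ff|Ff
F/II-2 ? ·: ff|Ff
F/III-1 un II-1×II-2: ff
F/III-2 ? II-1×II-2: ff|Ff|FF
⇒ F over [I-1,I-2,II-1,II-2,III-1,III-2]: 16 consistent

II-2 ∈ {CC Ff, CC ff, Cc Ff, Cc ff, cc Ff, cc ff}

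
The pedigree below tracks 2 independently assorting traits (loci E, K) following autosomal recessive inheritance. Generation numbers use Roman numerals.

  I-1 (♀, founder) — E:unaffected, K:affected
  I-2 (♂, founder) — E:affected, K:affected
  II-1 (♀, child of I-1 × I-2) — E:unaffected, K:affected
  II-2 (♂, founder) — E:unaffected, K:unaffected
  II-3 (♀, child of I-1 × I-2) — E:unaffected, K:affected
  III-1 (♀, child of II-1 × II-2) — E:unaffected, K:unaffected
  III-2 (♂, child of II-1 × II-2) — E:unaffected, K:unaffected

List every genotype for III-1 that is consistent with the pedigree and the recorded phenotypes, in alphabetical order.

E/I-1 un ·: EE|Ee
E/I-2 aff ·: ee
E/II-1 un I-1×I-2: Ee
E/II-2 un ·: EE|Ee
E/II-3 un I-1×I-2: Ee
E/III-1 un II-1×II-2: EE|Ee
E/III-2 un II-1×II-2: EE|Ee
⇒ E over [I-1,I-2,II-1,II-2,II-3,III-1,III-2]: 16 consistent
K/I-1 aff ·: kk
K/I-2 aff ·: kk
K/II-1 aff I-1×I-2: kk
K/II-2 un ·: KK|Kk
K/II-3 aff I-1×I-2: kk
K/III-1 un II-1×II-2: Kk
K/III-2 un II-1×II-2: Kk
⇒ K over [I-1,I-2,II-1,II-2,II-3,III-1,III-2]: 2 consistent

III-1 ∈ {EE Kk, Ee Kk}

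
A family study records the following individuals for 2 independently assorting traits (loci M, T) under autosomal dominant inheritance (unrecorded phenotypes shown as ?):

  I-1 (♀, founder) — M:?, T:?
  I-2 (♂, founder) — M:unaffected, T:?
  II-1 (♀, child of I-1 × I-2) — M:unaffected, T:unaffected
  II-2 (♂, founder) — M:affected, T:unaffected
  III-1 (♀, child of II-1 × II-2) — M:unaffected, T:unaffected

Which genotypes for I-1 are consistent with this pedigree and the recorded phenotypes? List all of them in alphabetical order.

I-1 ∈ {Mm Tt, Mm tt, mm Tt, mm tt}

M/I-1 ? ·: mm|Mm
M/I-2 un ·: mm
M/II-1 un I-1×I-2: mm
M/II-2 aff ·: Mm
M/III-1 un II-1×II-2: mm
⇒ M over [I-1,I-2,II-1,II-2,III-1]: 2 consistent
T/I-1 ? ·: tt|Tt
T/I-2 ? ·: tt|Tt
T/II-1 un I-1×I-2: tt
T/II-2 un ·: tt
T/III-1 un II-1×II-2: tt
⇒ T over [I-1,I-2,II-1,II-2,III-1]: 4 consistent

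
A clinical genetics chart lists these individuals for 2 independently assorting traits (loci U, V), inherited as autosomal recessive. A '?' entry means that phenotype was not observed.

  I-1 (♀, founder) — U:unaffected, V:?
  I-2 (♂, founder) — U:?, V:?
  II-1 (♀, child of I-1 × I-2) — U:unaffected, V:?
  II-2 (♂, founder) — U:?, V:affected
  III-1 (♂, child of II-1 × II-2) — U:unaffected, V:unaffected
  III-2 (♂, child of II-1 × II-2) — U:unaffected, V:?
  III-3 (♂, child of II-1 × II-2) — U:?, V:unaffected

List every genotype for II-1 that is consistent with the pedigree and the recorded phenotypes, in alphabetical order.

II-1 ∈ {UU VV, UU Vv, Uu VV, Uu Vv}

U/I-1 un ·: UU|Uu
U/I-2 ? ·: UU|Uu|uu
U/II-1 un I-1×I-2: UU|Uu
U/II-2 ? ·: UU|Uu|uu
U/III-1 un II-1×II-2: UU|Uu
U/III-2 un II-1×II-2: UU|Uu
U/III-3 ? II-1×II-2: UU|Uu|uu
⇒ U over [I-1,I-2,II-1,II-2,III-1,III-2,III-3]: 150 consistent
V/I-1 ? ·: VV|Vv|vv
V/I-2 ? ·: VV|Vv|vv
V/II-1 ? I-1×I-2: VV|Vv
V/II-2 aff ·: vv
V/III-1 un II-1×II-2: Vv
V/III-2 ? II-1×II-2: Vv|vv
V/III-3 un II-1×II-2: Vv
⇒ V over [I-1,I-2,II-1,II-2,III-1,III-2,III-3]: 18 consistent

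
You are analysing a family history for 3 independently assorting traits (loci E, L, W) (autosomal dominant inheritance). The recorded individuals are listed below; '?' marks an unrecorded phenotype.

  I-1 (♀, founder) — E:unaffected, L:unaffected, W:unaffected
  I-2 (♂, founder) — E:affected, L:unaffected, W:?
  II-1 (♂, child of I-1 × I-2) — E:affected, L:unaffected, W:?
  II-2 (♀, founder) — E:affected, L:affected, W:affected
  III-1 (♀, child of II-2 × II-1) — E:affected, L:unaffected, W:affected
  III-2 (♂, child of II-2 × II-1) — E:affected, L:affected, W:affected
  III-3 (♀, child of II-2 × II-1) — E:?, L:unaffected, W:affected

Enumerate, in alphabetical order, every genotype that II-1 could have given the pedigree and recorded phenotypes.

II-1 ∈ {Ee ll Ww, Ee ll ww}

E/I-1 un ·: ee
E/I-2 aff ·: Ee|EE
E/II-1 aff I-1×I-2: Ee
E/II-2 aff ·: Ee|EE
E/III-1 aff II-2×II-1: Ee|EE
E/III-2 aff II-2×II-1: Ee|EE
E/III-3 ? II-2×II-1: ee|Ee|EE
⇒ E over [I-1,I-2,II-1,II-2,III-1,III-2,III-3]: 40 consistent
L/I-1 un ·: ll
L/I-2 un ·: ll
L/II-1 un I-1×I-2: ll
L/II-2 aff ·: Ll
L/III-1 un II-2×II-1: ll
L/III-2 aff II-2×II-1: Ll
L/III-3 un II-2×II-1: ll
⇒ L over [I-1,I-2,II-1,II-2,III-1,III-2,III-3]: 1 consistent
W/I-1 un ·: ww
W/I-2 ? ·: ww|Ww|WW
W/II-1 ? I-1×I-2: ww|Ww
W/II-2 aff ·: Ww|WW
W/III-1 aff II-2×II-1: Ww|WW
W/III-2 aff II-2×II-1: Ww|WW
W/III-3 aff II-2×II-1: Ww|WW
⇒ W over [I-1,I-2,II-1,II-2,III-1,III-2,III-3]: 36 consistent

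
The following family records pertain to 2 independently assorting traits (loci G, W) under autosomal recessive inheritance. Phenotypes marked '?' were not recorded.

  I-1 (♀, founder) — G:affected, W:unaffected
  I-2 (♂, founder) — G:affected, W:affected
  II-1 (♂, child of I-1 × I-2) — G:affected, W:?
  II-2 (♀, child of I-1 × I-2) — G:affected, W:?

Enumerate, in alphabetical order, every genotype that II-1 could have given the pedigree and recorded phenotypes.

G/I-1 aff ·: gg
G/I-2 aff ·: gg
G/II-1 aff I-1×I-2: gg
G/II-2 aff I-1×I-2: gg
⇒ G over [I-1,I-2,II-1,II-2]: 1 consistent
W/I-1 un ·: WW|Ww
W/I-2 aff ·: ww
W/II-1 ? I-1×I-2: Ww|ww
W/II-2 ? I-1×I-2: Ww|ww
⇒ W over [I-1,I-2,II-1,II-2]: 5 consistent

II-1 ∈ {gg Ww, gg ww}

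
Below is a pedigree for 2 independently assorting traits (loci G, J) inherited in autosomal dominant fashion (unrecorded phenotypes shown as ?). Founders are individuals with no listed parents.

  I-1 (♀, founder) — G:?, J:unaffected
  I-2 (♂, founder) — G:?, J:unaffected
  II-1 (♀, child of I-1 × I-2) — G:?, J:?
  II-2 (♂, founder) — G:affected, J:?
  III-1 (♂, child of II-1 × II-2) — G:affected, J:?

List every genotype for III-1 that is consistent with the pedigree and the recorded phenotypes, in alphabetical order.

G/I-1 ? ·: gg|Gg|GG
G/I-2 ? ·: gg|Gg|GG
G/II-1 ? I-1×I-2: gg|Gg|GG
G/II-2 aff ·: Gg|GG
G/III-1 aff II-1×II-2: Gg|GG
⇒ G over [I-1,I-2,II-1,II-2,III-1]: 48 consistent
J/I-1 un ·: jj
J/I-2 un ·: jj
J/II-1 ? I-1×I-2: jj
J/II-2 ? ·: jj|Jj|JJ
J/III-1 ? II-1×II-2: jj|Jj
⇒ J over [I-1,I-2,II-1,II-2,III-1]: 4 consistent

III-1 ∈ {GG Jj, GG jj, Gg Jj, Gg jj}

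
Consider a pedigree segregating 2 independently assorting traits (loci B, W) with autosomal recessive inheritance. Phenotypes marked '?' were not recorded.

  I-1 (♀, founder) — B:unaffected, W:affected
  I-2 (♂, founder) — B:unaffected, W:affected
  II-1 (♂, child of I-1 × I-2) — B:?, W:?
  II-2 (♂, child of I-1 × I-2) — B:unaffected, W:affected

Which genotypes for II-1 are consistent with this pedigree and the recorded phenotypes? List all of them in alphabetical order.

B/I-1 un ·: BB|Bb
B/I-2 un ·: BB|Bb
B/II-1 ? I-1×I-2: BB|Bb|bb
B/II-2 un I-1×I-2: BB|Bb
⇒ B over [I-1,I-2,II-1,II-2]: 15 consistent
W/I-1 aff ·: ww
W/I-2 aff ·: ww
W/II-1 ? I-1×I-2: ww
W/II-2 aff I-1×I-2: ww
⇒ W over [I-1,I-2,II-1,II-2]: 1 consistent

II-1 ∈ {BB ww, Bb ww, bb ww}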